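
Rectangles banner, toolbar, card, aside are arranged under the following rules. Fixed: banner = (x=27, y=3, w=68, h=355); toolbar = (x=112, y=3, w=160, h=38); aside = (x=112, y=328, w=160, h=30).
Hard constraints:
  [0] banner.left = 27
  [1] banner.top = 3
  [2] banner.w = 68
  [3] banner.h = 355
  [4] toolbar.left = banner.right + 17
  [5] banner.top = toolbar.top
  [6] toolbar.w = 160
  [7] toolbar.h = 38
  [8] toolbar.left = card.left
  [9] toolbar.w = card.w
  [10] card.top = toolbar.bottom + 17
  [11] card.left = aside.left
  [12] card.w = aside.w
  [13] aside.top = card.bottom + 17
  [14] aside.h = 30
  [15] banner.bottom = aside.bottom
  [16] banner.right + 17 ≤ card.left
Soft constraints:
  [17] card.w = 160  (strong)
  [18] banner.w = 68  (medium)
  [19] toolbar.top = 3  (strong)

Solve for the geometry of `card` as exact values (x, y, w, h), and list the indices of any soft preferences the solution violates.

1. card.x = 112  [toolbar.left = card.left]
2. card.w = 160  [toolbar.w = card.w]
3. card.y = 58  [card.top = toolbar.bottom + 17]
4. card.h = 253  [aside.top = card.bottom + 17]

card = (x=112, y=58, w=160, h=253)
violated soft preferences: none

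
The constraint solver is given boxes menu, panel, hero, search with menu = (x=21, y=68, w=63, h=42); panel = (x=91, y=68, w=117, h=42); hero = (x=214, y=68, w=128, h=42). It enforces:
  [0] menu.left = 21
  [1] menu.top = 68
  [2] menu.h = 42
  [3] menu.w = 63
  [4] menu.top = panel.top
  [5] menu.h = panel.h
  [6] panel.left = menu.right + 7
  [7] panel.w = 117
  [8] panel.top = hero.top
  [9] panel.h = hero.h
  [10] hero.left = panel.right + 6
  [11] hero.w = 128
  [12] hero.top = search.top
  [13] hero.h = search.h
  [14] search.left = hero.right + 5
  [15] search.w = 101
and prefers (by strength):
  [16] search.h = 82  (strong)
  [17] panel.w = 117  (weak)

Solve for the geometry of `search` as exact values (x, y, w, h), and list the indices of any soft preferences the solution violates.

1. search.y = 68  [hero.top = search.top]
2. search.h = 42  [hero.h = search.h]
3. search.x = 347  [search.left = hero.right + 5]
4. search.w = 101  [search.w = 101]

search = (x=347, y=68, w=101, h=42)
violated soft preferences: 16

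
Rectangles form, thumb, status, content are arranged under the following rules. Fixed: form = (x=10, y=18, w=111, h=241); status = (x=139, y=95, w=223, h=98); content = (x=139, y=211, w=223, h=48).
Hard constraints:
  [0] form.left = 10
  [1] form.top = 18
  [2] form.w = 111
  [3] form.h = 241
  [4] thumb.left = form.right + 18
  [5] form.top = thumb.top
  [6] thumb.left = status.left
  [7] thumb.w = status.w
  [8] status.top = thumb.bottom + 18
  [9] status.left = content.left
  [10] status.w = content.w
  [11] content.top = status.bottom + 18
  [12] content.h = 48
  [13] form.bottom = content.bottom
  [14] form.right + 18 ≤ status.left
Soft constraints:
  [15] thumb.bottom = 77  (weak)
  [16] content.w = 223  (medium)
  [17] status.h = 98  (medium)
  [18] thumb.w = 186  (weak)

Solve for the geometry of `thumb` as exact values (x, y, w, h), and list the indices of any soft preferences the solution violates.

1. thumb.x = 139  [thumb.left = form.right + 18]
2. thumb.y = 18  [form.top = thumb.top]
3. thumb.w = 223  [thumb.w = status.w]
4. thumb.h = 59  [status.top = thumb.bottom + 18]

thumb = (x=139, y=18, w=223, h=59)
violated soft preferences: 18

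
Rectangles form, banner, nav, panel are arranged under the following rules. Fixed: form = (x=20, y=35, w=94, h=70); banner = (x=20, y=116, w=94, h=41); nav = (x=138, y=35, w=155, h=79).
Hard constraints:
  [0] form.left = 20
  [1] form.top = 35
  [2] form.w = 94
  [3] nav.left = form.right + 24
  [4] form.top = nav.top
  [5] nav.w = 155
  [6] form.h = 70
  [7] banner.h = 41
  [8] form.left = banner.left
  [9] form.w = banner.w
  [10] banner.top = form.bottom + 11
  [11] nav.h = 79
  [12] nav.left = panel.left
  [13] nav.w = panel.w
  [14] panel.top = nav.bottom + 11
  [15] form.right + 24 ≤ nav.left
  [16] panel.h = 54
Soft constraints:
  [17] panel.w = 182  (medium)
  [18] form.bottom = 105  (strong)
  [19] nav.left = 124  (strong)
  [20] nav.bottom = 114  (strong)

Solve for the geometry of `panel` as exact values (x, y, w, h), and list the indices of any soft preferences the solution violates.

panel = (x=138, y=125, w=155, h=54)
violated soft preferences: 17, 19

1. panel.x = 138  [nav.left = panel.left]
2. panel.w = 155  [nav.w = panel.w]
3. panel.y = 125  [panel.top = nav.bottom + 11]
4. panel.h = 54  [panel.h = 54]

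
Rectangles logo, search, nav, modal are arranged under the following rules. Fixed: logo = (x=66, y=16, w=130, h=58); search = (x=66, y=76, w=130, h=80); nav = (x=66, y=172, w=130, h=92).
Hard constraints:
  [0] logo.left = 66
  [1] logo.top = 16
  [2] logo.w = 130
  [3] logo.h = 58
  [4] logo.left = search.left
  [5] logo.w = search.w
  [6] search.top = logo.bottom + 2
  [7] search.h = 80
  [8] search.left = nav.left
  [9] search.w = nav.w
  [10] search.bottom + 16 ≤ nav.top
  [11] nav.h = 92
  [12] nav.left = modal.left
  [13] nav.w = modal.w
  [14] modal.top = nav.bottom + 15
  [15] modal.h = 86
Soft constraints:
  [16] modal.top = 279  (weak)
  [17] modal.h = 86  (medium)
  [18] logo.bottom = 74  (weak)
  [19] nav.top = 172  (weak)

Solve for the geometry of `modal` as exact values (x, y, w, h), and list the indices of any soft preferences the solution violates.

1. modal.x = 66  [nav.left = modal.left]
2. modal.w = 130  [nav.w = modal.w]
3. modal.y = 279  [modal.top = nav.bottom + 15]
4. modal.h = 86  [modal.h = 86]

modal = (x=66, y=279, w=130, h=86)
violated soft preferences: none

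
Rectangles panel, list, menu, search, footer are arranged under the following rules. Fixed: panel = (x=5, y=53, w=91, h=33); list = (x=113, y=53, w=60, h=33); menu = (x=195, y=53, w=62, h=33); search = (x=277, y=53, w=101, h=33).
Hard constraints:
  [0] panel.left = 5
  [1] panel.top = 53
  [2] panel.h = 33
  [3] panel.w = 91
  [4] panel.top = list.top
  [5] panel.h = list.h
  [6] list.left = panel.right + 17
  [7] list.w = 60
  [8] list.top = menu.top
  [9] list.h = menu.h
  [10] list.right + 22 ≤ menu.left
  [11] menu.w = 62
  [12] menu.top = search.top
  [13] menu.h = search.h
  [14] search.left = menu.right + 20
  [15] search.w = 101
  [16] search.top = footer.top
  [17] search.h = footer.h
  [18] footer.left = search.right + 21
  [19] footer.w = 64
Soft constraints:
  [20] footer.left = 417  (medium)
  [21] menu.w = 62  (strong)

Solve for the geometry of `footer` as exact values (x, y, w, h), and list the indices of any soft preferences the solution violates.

1. footer.y = 53  [search.top = footer.top]
2. footer.h = 33  [search.h = footer.h]
3. footer.x = 399  [footer.left = search.right + 21]
4. footer.w = 64  [footer.w = 64]

footer = (x=399, y=53, w=64, h=33)
violated soft preferences: 20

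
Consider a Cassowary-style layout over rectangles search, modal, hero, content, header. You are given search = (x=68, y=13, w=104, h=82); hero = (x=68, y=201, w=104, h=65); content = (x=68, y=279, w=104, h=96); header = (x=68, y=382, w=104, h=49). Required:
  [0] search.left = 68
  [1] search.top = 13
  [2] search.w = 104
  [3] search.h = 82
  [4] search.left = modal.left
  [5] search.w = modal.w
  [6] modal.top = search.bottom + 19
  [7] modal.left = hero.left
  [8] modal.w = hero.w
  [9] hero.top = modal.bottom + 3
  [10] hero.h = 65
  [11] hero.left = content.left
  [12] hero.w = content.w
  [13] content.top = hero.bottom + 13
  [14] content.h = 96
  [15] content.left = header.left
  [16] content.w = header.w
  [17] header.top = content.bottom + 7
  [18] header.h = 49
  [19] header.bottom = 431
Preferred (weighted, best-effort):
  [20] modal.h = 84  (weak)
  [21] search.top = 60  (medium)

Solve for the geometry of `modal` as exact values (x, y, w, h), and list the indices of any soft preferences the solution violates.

modal = (x=68, y=114, w=104, h=84)
violated soft preferences: 21

1. modal.x = 68  [search.left = modal.left]
2. modal.w = 104  [search.w = modal.w]
3. modal.y = 114  [modal.top = search.bottom + 19]
4. modal.h = 84  [hero.top = modal.bottom + 3]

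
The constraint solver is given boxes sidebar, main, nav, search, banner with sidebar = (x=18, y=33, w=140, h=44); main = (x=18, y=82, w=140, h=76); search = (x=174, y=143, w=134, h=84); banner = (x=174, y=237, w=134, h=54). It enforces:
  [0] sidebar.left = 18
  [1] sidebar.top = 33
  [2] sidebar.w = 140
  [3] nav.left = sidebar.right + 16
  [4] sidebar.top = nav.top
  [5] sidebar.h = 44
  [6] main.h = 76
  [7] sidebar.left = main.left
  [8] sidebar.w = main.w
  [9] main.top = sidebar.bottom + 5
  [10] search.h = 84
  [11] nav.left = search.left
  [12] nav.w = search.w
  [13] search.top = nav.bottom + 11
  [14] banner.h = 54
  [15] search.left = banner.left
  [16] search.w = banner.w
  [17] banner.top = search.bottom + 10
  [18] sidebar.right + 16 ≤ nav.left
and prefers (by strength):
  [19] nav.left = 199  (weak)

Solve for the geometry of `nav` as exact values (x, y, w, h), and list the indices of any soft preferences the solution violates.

1. nav.x = 174  [nav.left = sidebar.right + 16]
2. nav.y = 33  [sidebar.top = nav.top]
3. nav.w = 134  [nav.w = search.w]
4. nav.h = 99  [search.top = nav.bottom + 11]

nav = (x=174, y=33, w=134, h=99)
violated soft preferences: 19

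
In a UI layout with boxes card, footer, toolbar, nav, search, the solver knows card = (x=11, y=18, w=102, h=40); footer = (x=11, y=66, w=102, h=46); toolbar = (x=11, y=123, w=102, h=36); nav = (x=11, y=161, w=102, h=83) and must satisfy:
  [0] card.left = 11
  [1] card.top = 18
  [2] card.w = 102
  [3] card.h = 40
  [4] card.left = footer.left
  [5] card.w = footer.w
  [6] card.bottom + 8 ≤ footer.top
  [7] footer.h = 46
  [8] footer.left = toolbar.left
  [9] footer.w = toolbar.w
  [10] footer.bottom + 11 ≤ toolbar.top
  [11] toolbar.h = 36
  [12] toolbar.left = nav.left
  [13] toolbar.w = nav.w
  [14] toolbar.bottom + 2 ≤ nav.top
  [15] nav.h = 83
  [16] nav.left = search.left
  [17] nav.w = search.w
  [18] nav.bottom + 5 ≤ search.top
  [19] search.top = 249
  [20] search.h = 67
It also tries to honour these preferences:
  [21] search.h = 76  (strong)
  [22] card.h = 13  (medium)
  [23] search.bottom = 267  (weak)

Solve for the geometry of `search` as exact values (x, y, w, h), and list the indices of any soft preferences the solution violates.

search = (x=11, y=249, w=102, h=67)
violated soft preferences: 21, 22, 23

1. search.x = 11  [nav.left = search.left]
2. search.w = 102  [nav.w = search.w]
3. search.y = 249  [search.top = 249]
4. search.h = 67  [search.h = 67]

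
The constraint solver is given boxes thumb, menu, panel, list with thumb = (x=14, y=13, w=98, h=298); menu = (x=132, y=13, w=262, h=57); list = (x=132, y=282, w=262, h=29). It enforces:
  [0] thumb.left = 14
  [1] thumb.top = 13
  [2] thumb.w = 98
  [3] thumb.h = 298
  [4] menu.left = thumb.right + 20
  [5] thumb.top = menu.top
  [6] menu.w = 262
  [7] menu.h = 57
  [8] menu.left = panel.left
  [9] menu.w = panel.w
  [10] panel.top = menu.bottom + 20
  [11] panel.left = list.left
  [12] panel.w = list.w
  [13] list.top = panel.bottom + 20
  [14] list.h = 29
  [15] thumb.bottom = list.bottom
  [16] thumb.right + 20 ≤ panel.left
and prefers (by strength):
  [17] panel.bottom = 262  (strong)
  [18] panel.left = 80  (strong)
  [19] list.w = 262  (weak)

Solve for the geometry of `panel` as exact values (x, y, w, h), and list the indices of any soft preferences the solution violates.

panel = (x=132, y=90, w=262, h=172)
violated soft preferences: 18

1. panel.x = 132  [menu.left = panel.left]
2. panel.w = 262  [menu.w = panel.w]
3. panel.y = 90  [panel.top = menu.bottom + 20]
4. panel.h = 172  [list.top = panel.bottom + 20]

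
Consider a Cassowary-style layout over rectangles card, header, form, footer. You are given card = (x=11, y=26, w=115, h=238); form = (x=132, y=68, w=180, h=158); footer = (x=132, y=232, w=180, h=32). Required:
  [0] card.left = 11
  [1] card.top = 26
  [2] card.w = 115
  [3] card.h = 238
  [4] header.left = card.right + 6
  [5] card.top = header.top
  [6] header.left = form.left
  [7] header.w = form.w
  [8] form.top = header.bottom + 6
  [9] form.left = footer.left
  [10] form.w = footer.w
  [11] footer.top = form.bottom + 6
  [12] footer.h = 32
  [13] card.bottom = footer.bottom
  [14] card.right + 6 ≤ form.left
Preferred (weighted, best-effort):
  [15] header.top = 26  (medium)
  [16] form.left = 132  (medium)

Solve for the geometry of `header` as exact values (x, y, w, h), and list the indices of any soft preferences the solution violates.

header = (x=132, y=26, w=180, h=36)
violated soft preferences: none

1. header.x = 132  [header.left = card.right + 6]
2. header.y = 26  [card.top = header.top]
3. header.w = 180  [header.w = form.w]
4. header.h = 36  [form.top = header.bottom + 6]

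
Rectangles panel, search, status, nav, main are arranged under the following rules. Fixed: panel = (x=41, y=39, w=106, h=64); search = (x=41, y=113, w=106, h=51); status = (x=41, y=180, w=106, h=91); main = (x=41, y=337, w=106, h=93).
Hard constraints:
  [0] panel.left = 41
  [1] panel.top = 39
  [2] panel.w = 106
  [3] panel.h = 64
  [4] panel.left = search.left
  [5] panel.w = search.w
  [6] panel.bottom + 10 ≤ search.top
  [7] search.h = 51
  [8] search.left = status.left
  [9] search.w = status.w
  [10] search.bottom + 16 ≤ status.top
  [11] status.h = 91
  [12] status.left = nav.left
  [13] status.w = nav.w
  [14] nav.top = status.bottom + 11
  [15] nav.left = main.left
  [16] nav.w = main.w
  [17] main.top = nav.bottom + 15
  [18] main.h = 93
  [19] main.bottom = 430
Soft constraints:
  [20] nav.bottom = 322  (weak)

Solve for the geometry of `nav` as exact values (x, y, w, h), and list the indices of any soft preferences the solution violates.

nav = (x=41, y=282, w=106, h=40)
violated soft preferences: none

1. nav.x = 41  [status.left = nav.left]
2. nav.w = 106  [status.w = nav.w]
3. nav.y = 282  [nav.top = status.bottom + 11]
4. nav.h = 40  [main.top = nav.bottom + 15]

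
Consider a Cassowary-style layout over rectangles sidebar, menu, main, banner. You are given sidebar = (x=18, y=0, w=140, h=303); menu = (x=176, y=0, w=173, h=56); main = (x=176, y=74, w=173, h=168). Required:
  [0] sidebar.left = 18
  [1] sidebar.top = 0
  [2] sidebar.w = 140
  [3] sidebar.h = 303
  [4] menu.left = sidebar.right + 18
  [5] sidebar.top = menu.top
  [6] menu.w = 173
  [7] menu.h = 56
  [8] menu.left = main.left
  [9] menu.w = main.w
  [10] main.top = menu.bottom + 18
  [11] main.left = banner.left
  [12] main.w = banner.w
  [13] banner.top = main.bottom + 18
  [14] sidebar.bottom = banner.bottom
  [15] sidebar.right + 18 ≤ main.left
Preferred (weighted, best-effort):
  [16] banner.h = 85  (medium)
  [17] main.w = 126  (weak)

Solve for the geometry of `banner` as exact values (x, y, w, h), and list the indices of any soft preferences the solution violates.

1. banner.x = 176  [main.left = banner.left]
2. banner.w = 173  [main.w = banner.w]
3. banner.y = 260  [banner.top = main.bottom + 18]
4. banner.h = 43  [sidebar.bottom = banner.bottom]

banner = (x=176, y=260, w=173, h=43)
violated soft preferences: 16, 17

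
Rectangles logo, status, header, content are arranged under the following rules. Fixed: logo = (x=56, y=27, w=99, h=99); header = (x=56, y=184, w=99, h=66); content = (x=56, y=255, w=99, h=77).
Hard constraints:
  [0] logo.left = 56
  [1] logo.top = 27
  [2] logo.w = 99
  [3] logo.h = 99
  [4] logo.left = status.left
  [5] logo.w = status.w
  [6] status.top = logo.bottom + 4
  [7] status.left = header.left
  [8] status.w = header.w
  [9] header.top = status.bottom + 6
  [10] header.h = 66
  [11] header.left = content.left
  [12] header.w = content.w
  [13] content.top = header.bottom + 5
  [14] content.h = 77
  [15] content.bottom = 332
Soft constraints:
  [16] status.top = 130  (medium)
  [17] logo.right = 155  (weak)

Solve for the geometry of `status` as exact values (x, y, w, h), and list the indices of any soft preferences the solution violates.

status = (x=56, y=130, w=99, h=48)
violated soft preferences: none

1. status.x = 56  [logo.left = status.left]
2. status.w = 99  [logo.w = status.w]
3. status.y = 130  [status.top = logo.bottom + 4]
4. status.h = 48  [header.top = status.bottom + 6]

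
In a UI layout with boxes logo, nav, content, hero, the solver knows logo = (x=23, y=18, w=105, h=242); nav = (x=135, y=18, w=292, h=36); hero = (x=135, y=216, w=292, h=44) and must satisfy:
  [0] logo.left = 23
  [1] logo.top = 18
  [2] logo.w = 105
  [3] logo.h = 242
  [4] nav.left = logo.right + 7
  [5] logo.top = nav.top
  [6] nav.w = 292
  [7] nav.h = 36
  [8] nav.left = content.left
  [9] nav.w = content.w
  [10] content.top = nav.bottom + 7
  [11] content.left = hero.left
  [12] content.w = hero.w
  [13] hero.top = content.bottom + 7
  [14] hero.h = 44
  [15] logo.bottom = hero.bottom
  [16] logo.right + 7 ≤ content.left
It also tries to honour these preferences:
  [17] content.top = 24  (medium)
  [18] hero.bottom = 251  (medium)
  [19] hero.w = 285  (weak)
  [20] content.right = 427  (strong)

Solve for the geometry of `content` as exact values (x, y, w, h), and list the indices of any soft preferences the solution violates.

content = (x=135, y=61, w=292, h=148)
violated soft preferences: 17, 18, 19

1. content.x = 135  [nav.left = content.left]
2. content.w = 292  [nav.w = content.w]
3. content.y = 61  [content.top = nav.bottom + 7]
4. content.h = 148  [hero.top = content.bottom + 7]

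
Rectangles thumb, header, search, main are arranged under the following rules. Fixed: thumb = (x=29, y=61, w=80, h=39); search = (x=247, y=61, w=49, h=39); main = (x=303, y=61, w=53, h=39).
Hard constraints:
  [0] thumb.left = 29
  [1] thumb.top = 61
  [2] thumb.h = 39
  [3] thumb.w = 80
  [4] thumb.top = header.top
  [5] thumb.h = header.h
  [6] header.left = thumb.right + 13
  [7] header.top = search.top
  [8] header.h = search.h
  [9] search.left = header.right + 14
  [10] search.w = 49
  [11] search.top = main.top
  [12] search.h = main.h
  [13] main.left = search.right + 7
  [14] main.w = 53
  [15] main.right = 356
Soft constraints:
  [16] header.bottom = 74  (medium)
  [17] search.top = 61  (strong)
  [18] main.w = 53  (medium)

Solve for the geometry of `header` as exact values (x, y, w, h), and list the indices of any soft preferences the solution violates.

1. header.y = 61  [thumb.top = header.top]
2. header.h = 39  [thumb.h = header.h]
3. header.x = 122  [header.left = thumb.right + 13]
4. header.w = 111  [search.left = header.right + 14]

header = (x=122, y=61, w=111, h=39)
violated soft preferences: 16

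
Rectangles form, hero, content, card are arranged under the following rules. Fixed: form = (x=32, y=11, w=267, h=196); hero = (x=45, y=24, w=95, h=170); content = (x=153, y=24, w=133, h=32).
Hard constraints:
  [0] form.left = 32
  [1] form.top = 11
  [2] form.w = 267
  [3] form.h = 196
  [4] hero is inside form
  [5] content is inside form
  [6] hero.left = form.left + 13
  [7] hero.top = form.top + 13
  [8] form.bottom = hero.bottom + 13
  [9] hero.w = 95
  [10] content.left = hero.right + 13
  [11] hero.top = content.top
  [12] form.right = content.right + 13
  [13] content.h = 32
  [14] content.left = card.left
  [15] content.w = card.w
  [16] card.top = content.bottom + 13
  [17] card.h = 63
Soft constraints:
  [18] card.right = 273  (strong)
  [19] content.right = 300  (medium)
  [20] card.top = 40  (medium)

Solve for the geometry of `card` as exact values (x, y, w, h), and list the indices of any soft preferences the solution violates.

1. card.x = 153  [content.left = card.left]
2. card.w = 133  [content.w = card.w]
3. card.y = 69  [card.top = content.bottom + 13]
4. card.h = 63  [card.h = 63]

card = (x=153, y=69, w=133, h=63)
violated soft preferences: 18, 19, 20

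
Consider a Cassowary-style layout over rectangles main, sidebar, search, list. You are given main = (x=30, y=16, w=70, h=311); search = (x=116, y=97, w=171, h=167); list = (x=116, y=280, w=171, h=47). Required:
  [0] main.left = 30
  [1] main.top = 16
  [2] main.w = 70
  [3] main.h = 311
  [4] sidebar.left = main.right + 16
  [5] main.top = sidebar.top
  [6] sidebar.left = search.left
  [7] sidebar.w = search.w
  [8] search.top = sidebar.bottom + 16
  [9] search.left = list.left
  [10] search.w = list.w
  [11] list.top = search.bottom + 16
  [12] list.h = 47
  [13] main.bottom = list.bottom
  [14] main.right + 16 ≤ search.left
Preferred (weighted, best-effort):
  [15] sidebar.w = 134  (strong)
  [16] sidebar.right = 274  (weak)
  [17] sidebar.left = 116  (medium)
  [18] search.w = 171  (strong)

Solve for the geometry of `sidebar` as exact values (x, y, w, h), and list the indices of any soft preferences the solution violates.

sidebar = (x=116, y=16, w=171, h=65)
violated soft preferences: 15, 16

1. sidebar.x = 116  [sidebar.left = main.right + 16]
2. sidebar.y = 16  [main.top = sidebar.top]
3. sidebar.w = 171  [sidebar.w = search.w]
4. sidebar.h = 65  [search.top = sidebar.bottom + 16]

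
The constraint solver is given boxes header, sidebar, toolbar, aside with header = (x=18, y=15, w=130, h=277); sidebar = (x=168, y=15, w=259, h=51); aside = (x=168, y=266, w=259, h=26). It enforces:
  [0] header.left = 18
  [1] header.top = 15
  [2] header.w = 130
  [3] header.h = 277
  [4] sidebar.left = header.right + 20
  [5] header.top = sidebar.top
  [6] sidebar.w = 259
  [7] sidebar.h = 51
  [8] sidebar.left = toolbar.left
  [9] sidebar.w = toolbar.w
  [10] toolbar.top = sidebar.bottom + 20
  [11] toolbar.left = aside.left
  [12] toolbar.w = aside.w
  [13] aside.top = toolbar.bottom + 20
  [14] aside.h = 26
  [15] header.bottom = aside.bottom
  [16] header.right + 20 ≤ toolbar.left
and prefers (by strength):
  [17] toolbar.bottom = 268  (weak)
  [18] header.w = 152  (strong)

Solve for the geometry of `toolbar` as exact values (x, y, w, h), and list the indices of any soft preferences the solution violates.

1. toolbar.x = 168  [sidebar.left = toolbar.left]
2. toolbar.w = 259  [sidebar.w = toolbar.w]
3. toolbar.y = 86  [toolbar.top = sidebar.bottom + 20]
4. toolbar.h = 160  [aside.top = toolbar.bottom + 20]

toolbar = (x=168, y=86, w=259, h=160)
violated soft preferences: 17, 18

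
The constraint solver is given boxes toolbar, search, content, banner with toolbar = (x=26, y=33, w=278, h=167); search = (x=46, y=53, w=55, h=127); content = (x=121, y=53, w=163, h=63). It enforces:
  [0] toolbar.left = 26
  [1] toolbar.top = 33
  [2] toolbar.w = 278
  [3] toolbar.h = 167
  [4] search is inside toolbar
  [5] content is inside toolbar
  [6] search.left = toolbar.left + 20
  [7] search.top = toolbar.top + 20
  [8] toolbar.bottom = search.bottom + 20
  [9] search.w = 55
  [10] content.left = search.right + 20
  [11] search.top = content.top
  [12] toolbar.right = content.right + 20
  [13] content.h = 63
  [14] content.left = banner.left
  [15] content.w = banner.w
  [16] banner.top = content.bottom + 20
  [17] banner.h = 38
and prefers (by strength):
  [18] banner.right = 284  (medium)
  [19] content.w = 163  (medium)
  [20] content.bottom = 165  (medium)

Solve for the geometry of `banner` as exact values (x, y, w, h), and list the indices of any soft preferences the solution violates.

1. banner.x = 121  [content.left = banner.left]
2. banner.w = 163  [content.w = banner.w]
3. banner.y = 136  [banner.top = content.bottom + 20]
4. banner.h = 38  [banner.h = 38]

banner = (x=121, y=136, w=163, h=38)
violated soft preferences: 20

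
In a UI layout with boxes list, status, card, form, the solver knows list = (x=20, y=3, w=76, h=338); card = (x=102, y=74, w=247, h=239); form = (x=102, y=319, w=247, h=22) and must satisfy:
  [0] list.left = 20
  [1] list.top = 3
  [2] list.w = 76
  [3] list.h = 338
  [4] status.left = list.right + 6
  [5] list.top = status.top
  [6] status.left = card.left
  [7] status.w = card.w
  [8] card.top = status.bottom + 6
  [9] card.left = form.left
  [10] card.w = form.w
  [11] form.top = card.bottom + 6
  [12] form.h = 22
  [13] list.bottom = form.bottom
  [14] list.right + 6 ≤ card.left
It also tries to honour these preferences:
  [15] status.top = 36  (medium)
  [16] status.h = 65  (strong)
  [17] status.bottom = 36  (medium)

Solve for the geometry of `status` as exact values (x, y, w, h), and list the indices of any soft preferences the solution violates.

status = (x=102, y=3, w=247, h=65)
violated soft preferences: 15, 17

1. status.x = 102  [status.left = list.right + 6]
2. status.y = 3  [list.top = status.top]
3. status.w = 247  [status.w = card.w]
4. status.h = 65  [card.top = status.bottom + 6]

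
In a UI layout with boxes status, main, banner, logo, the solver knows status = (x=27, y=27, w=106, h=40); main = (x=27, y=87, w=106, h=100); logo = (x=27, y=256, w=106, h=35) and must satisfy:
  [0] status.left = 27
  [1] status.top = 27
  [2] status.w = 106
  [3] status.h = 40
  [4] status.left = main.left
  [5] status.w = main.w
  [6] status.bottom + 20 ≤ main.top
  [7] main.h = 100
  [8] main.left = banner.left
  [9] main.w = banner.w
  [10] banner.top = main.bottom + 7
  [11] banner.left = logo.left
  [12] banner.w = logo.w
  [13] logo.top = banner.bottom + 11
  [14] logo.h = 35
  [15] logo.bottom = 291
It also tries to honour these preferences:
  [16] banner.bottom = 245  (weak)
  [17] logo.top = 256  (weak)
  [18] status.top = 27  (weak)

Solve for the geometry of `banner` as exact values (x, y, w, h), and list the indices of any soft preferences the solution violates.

1. banner.x = 27  [main.left = banner.left]
2. banner.w = 106  [main.w = banner.w]
3. banner.y = 194  [banner.top = main.bottom + 7]
4. banner.h = 51  [logo.top = banner.bottom + 11]

banner = (x=27, y=194, w=106, h=51)
violated soft preferences: none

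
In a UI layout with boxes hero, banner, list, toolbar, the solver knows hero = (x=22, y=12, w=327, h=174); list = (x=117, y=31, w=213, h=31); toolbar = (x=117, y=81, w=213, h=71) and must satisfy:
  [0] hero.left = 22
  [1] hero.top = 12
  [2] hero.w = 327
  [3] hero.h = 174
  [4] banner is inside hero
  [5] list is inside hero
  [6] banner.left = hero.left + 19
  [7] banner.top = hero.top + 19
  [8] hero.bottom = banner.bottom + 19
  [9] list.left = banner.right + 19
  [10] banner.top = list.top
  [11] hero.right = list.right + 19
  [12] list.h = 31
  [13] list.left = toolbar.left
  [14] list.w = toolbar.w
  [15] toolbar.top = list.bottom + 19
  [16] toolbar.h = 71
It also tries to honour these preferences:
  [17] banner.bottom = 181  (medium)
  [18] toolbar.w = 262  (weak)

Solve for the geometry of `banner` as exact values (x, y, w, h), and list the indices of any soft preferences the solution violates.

banner = (x=41, y=31, w=57, h=136)
violated soft preferences: 17, 18

1. banner.x = 41  [banner.left = hero.left + 19]
2. banner.y = 31  [banner.top = hero.top + 19]
3. banner.h = 136  [hero.bottom = banner.bottom + 19]
4. banner.w = 57  [list.left = banner.right + 19]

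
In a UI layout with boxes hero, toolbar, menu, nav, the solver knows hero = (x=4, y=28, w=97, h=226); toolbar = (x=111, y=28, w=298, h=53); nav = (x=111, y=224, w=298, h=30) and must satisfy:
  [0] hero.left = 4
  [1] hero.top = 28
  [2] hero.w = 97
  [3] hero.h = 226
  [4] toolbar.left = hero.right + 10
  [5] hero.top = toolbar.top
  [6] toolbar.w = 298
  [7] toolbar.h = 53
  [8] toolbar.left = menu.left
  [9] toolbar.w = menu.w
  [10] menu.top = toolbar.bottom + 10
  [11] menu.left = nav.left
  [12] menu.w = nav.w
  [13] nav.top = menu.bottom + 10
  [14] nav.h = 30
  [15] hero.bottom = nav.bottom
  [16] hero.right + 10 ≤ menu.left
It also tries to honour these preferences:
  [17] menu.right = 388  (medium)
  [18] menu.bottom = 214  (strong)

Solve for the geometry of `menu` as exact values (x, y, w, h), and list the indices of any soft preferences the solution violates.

menu = (x=111, y=91, w=298, h=123)
violated soft preferences: 17

1. menu.x = 111  [toolbar.left = menu.left]
2. menu.w = 298  [toolbar.w = menu.w]
3. menu.y = 91  [menu.top = toolbar.bottom + 10]
4. menu.h = 123  [nav.top = menu.bottom + 10]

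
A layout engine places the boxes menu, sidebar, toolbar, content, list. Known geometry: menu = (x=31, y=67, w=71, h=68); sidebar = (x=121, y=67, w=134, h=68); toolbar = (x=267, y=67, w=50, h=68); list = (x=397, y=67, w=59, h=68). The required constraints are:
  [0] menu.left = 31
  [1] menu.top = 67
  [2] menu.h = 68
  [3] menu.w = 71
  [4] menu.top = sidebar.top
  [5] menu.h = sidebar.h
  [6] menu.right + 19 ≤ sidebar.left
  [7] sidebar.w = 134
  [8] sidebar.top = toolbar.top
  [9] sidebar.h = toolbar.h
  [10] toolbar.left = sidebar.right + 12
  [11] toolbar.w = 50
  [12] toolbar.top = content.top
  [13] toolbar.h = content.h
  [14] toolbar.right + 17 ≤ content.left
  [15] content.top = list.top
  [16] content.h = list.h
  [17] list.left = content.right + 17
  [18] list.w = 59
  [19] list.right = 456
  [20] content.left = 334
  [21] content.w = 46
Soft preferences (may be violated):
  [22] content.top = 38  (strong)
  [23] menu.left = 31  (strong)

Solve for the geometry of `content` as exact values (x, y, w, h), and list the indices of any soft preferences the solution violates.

content = (x=334, y=67, w=46, h=68)
violated soft preferences: 22

1. content.y = 67  [toolbar.top = content.top]
2. content.h = 68  [toolbar.h = content.h]
3. content.x = 334  [content.left = 334]
4. content.w = 46  [content.w = 46]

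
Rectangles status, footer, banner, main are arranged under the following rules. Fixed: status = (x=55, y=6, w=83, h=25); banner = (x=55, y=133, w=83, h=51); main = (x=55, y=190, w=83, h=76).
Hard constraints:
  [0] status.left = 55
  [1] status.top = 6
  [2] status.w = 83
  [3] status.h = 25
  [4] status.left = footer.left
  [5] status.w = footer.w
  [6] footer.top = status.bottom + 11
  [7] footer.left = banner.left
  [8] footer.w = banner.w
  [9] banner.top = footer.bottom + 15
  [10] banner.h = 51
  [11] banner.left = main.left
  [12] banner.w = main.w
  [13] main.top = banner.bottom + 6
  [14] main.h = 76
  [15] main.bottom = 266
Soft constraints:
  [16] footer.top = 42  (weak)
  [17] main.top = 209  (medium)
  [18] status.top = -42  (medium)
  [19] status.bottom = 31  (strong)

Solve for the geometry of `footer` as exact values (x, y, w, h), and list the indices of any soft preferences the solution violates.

footer = (x=55, y=42, w=83, h=76)
violated soft preferences: 17, 18

1. footer.x = 55  [status.left = footer.left]
2. footer.w = 83  [status.w = footer.w]
3. footer.y = 42  [footer.top = status.bottom + 11]
4. footer.h = 76  [banner.top = footer.bottom + 15]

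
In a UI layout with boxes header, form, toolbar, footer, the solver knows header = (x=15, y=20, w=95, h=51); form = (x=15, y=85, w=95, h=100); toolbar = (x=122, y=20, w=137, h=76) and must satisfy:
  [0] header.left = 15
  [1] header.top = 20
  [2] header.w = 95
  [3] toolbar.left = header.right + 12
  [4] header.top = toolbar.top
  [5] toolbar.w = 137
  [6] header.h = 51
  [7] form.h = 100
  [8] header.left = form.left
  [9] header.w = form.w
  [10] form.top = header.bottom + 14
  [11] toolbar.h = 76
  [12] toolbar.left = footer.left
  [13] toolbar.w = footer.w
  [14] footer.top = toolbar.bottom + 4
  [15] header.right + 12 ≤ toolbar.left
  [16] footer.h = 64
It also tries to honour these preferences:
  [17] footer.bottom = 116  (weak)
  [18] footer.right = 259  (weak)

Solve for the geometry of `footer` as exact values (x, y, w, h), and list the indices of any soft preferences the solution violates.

footer = (x=122, y=100, w=137, h=64)
violated soft preferences: 17

1. footer.x = 122  [toolbar.left = footer.left]
2. footer.w = 137  [toolbar.w = footer.w]
3. footer.y = 100  [footer.top = toolbar.bottom + 4]
4. footer.h = 64  [footer.h = 64]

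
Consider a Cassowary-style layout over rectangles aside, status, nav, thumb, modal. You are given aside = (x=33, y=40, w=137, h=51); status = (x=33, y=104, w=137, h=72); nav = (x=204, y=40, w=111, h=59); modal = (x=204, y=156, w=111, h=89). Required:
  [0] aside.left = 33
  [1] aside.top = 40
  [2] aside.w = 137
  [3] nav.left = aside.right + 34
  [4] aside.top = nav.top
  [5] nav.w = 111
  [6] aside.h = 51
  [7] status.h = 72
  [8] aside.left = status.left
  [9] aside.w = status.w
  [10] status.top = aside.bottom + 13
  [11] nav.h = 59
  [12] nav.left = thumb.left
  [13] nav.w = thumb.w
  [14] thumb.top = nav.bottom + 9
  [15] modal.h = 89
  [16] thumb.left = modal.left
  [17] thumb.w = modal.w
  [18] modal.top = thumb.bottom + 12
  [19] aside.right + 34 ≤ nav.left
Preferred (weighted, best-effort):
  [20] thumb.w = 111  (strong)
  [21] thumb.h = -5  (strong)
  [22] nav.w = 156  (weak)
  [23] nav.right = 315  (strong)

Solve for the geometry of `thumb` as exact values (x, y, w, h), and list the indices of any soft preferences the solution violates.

thumb = (x=204, y=108, w=111, h=36)
violated soft preferences: 21, 22

1. thumb.x = 204  [nav.left = thumb.left]
2. thumb.w = 111  [nav.w = thumb.w]
3. thumb.y = 108  [thumb.top = nav.bottom + 9]
4. thumb.h = 36  [modal.top = thumb.bottom + 12]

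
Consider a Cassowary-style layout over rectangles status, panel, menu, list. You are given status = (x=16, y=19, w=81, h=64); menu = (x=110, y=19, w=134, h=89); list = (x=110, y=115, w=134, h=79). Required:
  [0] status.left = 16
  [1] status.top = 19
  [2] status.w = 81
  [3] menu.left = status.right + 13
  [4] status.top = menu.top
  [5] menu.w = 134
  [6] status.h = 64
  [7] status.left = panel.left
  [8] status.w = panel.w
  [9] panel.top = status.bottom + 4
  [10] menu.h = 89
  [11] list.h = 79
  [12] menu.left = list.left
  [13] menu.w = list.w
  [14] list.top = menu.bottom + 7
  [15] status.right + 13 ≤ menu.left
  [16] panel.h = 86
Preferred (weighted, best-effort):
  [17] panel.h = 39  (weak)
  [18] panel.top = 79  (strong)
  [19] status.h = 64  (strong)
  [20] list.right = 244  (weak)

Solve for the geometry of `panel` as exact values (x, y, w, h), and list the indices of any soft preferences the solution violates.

panel = (x=16, y=87, w=81, h=86)
violated soft preferences: 17, 18

1. panel.x = 16  [status.left = panel.left]
2. panel.w = 81  [status.w = panel.w]
3. panel.y = 87  [panel.top = status.bottom + 4]
4. panel.h = 86  [panel.h = 86]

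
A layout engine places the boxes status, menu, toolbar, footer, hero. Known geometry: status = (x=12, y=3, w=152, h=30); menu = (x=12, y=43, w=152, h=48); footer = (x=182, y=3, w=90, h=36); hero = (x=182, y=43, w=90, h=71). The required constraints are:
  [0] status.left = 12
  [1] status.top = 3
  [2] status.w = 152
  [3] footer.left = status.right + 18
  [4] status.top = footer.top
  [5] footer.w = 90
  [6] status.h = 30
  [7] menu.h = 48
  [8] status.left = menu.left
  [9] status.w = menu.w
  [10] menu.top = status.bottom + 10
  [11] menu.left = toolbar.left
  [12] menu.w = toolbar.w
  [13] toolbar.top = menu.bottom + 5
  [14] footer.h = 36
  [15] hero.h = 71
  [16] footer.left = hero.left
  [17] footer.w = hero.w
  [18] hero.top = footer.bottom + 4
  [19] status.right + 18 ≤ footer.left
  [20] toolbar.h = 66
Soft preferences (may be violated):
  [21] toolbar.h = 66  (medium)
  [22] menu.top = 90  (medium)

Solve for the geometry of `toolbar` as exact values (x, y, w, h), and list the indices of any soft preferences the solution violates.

toolbar = (x=12, y=96, w=152, h=66)
violated soft preferences: 22

1. toolbar.x = 12  [menu.left = toolbar.left]
2. toolbar.w = 152  [menu.w = toolbar.w]
3. toolbar.y = 96  [toolbar.top = menu.bottom + 5]
4. toolbar.h = 66  [toolbar.h = 66]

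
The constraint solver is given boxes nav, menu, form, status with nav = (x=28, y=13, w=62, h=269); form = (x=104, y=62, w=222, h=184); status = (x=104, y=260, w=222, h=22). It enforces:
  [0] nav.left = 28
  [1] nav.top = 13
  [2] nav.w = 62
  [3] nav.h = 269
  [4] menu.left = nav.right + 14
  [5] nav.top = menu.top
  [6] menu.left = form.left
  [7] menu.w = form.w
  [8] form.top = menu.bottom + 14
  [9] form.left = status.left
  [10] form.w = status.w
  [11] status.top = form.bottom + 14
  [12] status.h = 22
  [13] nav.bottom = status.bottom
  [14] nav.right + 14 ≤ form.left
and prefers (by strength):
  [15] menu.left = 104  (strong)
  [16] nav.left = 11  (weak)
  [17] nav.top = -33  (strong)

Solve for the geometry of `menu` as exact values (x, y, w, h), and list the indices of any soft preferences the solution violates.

1. menu.x = 104  [menu.left = nav.right + 14]
2. menu.y = 13  [nav.top = menu.top]
3. menu.w = 222  [menu.w = form.w]
4. menu.h = 35  [form.top = menu.bottom + 14]

menu = (x=104, y=13, w=222, h=35)
violated soft preferences: 16, 17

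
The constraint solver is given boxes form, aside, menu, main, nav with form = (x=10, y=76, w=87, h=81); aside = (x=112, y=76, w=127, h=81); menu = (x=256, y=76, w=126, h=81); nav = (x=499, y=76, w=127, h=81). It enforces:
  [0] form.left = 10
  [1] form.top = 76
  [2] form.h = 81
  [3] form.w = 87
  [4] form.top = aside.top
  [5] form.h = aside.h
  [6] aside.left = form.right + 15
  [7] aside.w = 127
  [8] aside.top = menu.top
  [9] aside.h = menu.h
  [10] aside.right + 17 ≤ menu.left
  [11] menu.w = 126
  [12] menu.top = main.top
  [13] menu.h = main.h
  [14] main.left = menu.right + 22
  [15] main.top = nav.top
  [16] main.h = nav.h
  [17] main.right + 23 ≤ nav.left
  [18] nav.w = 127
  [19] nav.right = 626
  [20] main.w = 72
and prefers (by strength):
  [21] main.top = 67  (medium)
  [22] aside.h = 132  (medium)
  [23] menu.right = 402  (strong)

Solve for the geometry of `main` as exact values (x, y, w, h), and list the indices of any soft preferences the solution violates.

1. main.y = 76  [menu.top = main.top]
2. main.h = 81  [menu.h = main.h]
3. main.x = 404  [main.left = menu.right + 22]
4. main.w = 72  [main.w = 72]

main = (x=404, y=76, w=72, h=81)
violated soft preferences: 21, 22, 23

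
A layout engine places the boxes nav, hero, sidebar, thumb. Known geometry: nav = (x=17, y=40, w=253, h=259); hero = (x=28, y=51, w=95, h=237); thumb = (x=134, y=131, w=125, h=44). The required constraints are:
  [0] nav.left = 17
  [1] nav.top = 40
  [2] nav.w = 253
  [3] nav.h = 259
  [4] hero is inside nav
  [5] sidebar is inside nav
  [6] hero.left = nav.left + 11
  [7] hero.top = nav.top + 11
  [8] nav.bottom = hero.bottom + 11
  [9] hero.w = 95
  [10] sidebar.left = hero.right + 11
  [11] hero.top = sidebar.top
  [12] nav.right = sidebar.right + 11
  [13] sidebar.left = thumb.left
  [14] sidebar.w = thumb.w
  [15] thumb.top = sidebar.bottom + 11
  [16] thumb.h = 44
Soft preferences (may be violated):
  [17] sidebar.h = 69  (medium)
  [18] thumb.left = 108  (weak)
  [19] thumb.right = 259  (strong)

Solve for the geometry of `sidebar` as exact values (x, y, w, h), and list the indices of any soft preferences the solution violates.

1. sidebar.x = 134  [sidebar.left = hero.right + 11]
2. sidebar.y = 51  [hero.top = sidebar.top]
3. sidebar.w = 125  [nav.right = sidebar.right + 11]
4. sidebar.h = 69  [thumb.top = sidebar.bottom + 11]

sidebar = (x=134, y=51, w=125, h=69)
violated soft preferences: 18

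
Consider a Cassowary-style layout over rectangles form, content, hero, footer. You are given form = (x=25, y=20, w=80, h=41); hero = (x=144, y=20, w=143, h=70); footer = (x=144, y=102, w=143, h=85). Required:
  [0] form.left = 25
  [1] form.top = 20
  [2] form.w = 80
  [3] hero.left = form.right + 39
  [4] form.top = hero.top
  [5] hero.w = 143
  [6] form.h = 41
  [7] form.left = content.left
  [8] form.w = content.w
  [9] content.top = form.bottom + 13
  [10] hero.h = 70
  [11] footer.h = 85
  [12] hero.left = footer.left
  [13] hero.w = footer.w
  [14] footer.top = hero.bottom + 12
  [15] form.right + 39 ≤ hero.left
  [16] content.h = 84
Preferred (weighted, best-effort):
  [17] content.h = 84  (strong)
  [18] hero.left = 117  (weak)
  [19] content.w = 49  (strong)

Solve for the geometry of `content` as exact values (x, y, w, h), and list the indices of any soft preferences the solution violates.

1. content.x = 25  [form.left = content.left]
2. content.w = 80  [form.w = content.w]
3. content.y = 74  [content.top = form.bottom + 13]
4. content.h = 84  [content.h = 84]

content = (x=25, y=74, w=80, h=84)
violated soft preferences: 18, 19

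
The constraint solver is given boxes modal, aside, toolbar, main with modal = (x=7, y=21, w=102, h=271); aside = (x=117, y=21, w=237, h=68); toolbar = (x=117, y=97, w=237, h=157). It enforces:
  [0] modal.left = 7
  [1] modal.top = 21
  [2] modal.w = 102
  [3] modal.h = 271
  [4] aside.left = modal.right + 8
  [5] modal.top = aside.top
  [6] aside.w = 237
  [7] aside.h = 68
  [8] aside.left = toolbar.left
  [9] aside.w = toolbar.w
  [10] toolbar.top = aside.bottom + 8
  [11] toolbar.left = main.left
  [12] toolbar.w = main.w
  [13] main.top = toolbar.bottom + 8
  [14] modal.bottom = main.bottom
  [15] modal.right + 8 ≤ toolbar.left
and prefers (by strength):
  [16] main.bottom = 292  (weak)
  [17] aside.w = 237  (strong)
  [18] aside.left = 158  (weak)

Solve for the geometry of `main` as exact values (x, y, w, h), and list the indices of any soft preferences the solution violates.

main = (x=117, y=262, w=237, h=30)
violated soft preferences: 18

1. main.x = 117  [toolbar.left = main.left]
2. main.w = 237  [toolbar.w = main.w]
3. main.y = 262  [main.top = toolbar.bottom + 8]
4. main.h = 30  [modal.bottom = main.bottom]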